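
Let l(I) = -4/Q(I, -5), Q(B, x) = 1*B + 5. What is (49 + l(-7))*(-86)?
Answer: -4386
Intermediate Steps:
Q(B, x) = 5 + B (Q(B, x) = B + 5 = 5 + B)
l(I) = -4/(5 + I)
(49 + l(-7))*(-86) = (49 - 4/(5 - 7))*(-86) = (49 - 4/(-2))*(-86) = (49 - 4*(-1/2))*(-86) = (49 + 2)*(-86) = 51*(-86) = -4386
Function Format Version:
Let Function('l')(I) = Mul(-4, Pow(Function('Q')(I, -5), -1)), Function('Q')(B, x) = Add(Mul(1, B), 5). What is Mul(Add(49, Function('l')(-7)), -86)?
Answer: -4386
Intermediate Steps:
Function('Q')(B, x) = Add(5, B) (Function('Q')(B, x) = Add(B, 5) = Add(5, B))
Function('l')(I) = Mul(-4, Pow(Add(5, I), -1))
Mul(Add(49, Function('l')(-7)), -86) = Mul(Add(49, Mul(-4, Pow(Add(5, -7), -1))), -86) = Mul(Add(49, Mul(-4, Pow(-2, -1))), -86) = Mul(Add(49, Mul(-4, Rational(-1, 2))), -86) = Mul(Add(49, 2), -86) = Mul(51, -86) = -4386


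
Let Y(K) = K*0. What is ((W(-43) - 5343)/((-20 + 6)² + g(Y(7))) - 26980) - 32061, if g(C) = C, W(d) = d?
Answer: -5788711/98 ≈ -59069.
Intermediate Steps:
Y(K) = 0
((W(-43) - 5343)/((-20 + 6)² + g(Y(7))) - 26980) - 32061 = ((-43 - 5343)/((-20 + 6)² + 0) - 26980) - 32061 = (-5386/((-14)² + 0) - 26980) - 32061 = (-5386/(196 + 0) - 26980) - 32061 = (-5386/196 - 26980) - 32061 = (-5386*1/196 - 26980) - 32061 = (-2693/98 - 26980) - 32061 = -2646733/98 - 32061 = -5788711/98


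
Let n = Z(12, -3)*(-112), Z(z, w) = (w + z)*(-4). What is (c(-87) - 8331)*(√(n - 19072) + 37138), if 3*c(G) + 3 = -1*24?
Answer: -309730920 - 66720*I*√235 ≈ -3.0973e+8 - 1.0228e+6*I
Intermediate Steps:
Z(z, w) = -4*w - 4*z
n = 4032 (n = (-4*(-3) - 4*12)*(-112) = (12 - 48)*(-112) = -36*(-112) = 4032)
c(G) = -9 (c(G) = -1 + (-1*24)/3 = -1 + (⅓)*(-24) = -1 - 8 = -9)
(c(-87) - 8331)*(√(n - 19072) + 37138) = (-9 - 8331)*(√(4032 - 19072) + 37138) = -8340*(√(-15040) + 37138) = -8340*(8*I*√235 + 37138) = -8340*(37138 + 8*I*√235) = -309730920 - 66720*I*√235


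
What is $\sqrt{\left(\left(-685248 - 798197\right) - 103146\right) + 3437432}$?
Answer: $3 \sqrt{205649} \approx 1360.5$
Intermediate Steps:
$\sqrt{\left(\left(-685248 - 798197\right) - 103146\right) + 3437432} = \sqrt{\left(-1483445 - 103146\right) + 3437432} = \sqrt{-1586591 + 3437432} = \sqrt{1850841} = 3 \sqrt{205649}$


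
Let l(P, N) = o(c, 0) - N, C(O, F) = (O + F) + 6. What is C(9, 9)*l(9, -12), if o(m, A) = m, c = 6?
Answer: 432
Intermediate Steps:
C(O, F) = 6 + F + O (C(O, F) = (F + O) + 6 = 6 + F + O)
l(P, N) = 6 - N
C(9, 9)*l(9, -12) = (6 + 9 + 9)*(6 - 1*(-12)) = 24*(6 + 12) = 24*18 = 432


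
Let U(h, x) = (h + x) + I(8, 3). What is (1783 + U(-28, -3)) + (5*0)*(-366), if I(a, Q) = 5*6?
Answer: 1782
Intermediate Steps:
I(a, Q) = 30
U(h, x) = 30 + h + x (U(h, x) = (h + x) + 30 = 30 + h + x)
(1783 + U(-28, -3)) + (5*0)*(-366) = (1783 + (30 - 28 - 3)) + (5*0)*(-366) = (1783 - 1) + 0*(-366) = 1782 + 0 = 1782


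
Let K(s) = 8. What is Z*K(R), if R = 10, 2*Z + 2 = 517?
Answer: 2060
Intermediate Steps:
Z = 515/2 (Z = -1 + (½)*517 = -1 + 517/2 = 515/2 ≈ 257.50)
Z*K(R) = (515/2)*8 = 2060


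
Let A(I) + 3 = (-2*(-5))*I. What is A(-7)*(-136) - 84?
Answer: 9844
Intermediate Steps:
A(I) = -3 + 10*I (A(I) = -3 + (-2*(-5))*I = -3 + 10*I)
A(-7)*(-136) - 84 = (-3 + 10*(-7))*(-136) - 84 = (-3 - 70)*(-136) - 84 = -73*(-136) - 84 = 9928 - 84 = 9844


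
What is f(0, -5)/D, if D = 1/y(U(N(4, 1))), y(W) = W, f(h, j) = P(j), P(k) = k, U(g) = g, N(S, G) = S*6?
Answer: -120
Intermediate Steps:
N(S, G) = 6*S
f(h, j) = j
D = 1/24 (D = 1/(6*4) = 1/24 ≈ 0.041667)
f(0, -5)/D = -5/(1/24) = 24*(-5) = -120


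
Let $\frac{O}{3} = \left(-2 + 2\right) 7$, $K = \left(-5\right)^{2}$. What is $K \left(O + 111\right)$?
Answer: $2775$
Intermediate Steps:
$K = 25$
$O = 0$ ($O = 3 \left(-2 + 2\right) 7 = 3 \cdot 0 \cdot 7 = 3 \cdot 0 = 0$)
$K \left(O + 111\right) = 25 \left(0 + 111\right) = 25 \cdot 111 = 2775$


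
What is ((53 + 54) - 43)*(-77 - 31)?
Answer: -6912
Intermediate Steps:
((53 + 54) - 43)*(-77 - 31) = (107 - 43)*(-108) = 64*(-108) = -6912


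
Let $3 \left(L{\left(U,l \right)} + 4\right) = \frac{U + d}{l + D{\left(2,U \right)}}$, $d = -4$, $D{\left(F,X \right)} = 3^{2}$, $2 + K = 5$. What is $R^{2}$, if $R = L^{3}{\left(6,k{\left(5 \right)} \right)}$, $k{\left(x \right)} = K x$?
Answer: $\frac{8550986578849}{2176782336} \approx 3928.3$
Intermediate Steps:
$K = 3$ ($K = -2 + 5 = 3$)
$D{\left(F,X \right)} = 9$
$k{\left(x \right)} = 3 x$
$L{\left(U,l \right)} = -4 + \frac{-4 + U}{3 \left(9 + l\right)}$ ($L{\left(U,l \right)} = -4 + \frac{\left(U - 4\right) \frac{1}{l + 9}}{3} = -4 + \frac{\left(-4 + U\right) \frac{1}{9 + l}}{3} = -4 + \frac{\frac{1}{9 + l} \left(-4 + U\right)}{3} = -4 + \frac{-4 + U}{3 \left(9 + l\right)}$)
$R = - \frac{2924207}{46656}$ ($R = \left(\frac{-112 + 6 - 12 \cdot 3 \cdot 5}{3 \left(9 + 3 \cdot 5\right)}\right)^{3} = \left(\frac{-112 + 6 - 180}{3 \left(9 + 15\right)}\right)^{3} = \left(\frac{-112 + 6 - 180}{3 \cdot 24}\right)^{3} = \left(\frac{1}{3} \cdot \frac{1}{24} \left(-286\right)\right)^{3} = \left(- \frac{143}{36}\right)^{3} = - \frac{2924207}{46656} \approx -62.676$)
$R^{2} = \left(- \frac{2924207}{46656}\right)^{2} = \frac{8550986578849}{2176782336}$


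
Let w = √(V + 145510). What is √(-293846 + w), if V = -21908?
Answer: √(-293846 + √123602) ≈ 541.75*I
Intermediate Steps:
w = √123602 (w = √(-21908 + 145510) = √123602 ≈ 351.57)
√(-293846 + w) = √(-293846 + √123602)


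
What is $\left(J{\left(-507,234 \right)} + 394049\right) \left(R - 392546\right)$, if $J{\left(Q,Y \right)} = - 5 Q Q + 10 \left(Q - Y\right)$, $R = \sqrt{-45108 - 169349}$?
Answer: $352744190876 - 898606 i \sqrt{214457} \approx 3.5274 \cdot 10^{11} - 4.1614 \cdot 10^{8} i$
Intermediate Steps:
$R = i \sqrt{214457}$ ($R = \sqrt{-214457} = i \sqrt{214457} \approx 463.1 i$)
$J{\left(Q,Y \right)} = - 10 Y - 5 Q^{2} + 10 Q$ ($J{\left(Q,Y \right)} = - 5 Q^{2} + \left(- 10 Y + 10 Q\right) = - 10 Y - 5 Q^{2} + 10 Q$)
$\left(J{\left(-507,234 \right)} + 394049\right) \left(R - 392546\right) = \left(\left(\left(-10\right) 234 - 5 \left(-507\right)^{2} + 10 \left(-507\right)\right) + 394049\right) \left(i \sqrt{214457} - 392546\right) = \left(\left(-2340 - 1285245 - 5070\right) + 394049\right) \left(-392546 + i \sqrt{214457}\right) = \left(-1292655 + 394049\right) \left(-392546 + i \sqrt{214457}\right) = - 898606 \left(-392546 + i \sqrt{214457}\right) = 352744190876 - 898606 i \sqrt{214457}$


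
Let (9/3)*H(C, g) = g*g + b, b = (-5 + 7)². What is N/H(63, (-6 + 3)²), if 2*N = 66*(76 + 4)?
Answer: 1584/17 ≈ 93.177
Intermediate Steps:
b = 4 (b = 2² = 4)
N = 2640 (N = (66*(76 + 4))/2 = (66*80)/2 = (½)*5280 = 2640)
H(C, g) = 4/3 + g²/3 (H(C, g) = (g*g + 4)/3 = (g² + 4)/3 = (4 + g²)/3 = 4/3 + g²/3)
N/H(63, (-6 + 3)²) = 2640/(4/3 + ((-6 + 3)²)²/3) = 2640/(4/3 + ((-3)²)²/3) = 2640/(4/3 + (⅓)*9²) = 2640/(4/3 + (⅓)*81) = 2640/(4/3 + 27) = 2640/(85/3) = 2640*(3/85) = 1584/17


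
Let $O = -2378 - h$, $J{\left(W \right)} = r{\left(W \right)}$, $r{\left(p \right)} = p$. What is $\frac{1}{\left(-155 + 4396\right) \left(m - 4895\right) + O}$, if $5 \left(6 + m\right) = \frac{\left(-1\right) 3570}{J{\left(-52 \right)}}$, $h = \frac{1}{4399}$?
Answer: $- \frac{114374}{2370891449369} \approx -4.8241 \cdot 10^{-8}$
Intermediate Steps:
$h = \frac{1}{4399} \approx 0.00022732$
$J{\left(W \right)} = W$
$m = \frac{201}{26}$ ($m = -6 + \frac{\left(-1\right) 3570 \frac{1}{-52}}{5} = -6 + \frac{\left(-3570\right) \left(- \frac{1}{52}\right)}{5} = -6 + \frac{1}{5} \cdot \frac{1785}{26} = -6 + \frac{357}{26} = \frac{201}{26} \approx 7.7308$)
$O = - \frac{10460823}{4399}$ ($O = -2378 - \frac{1}{4399} = - \frac{10460823}{4399} \approx -2378.0$)
$\frac{1}{\left(-155 + 4396\right) \left(m - 4895\right) + O} = \frac{1}{\left(-155 + 4396\right) \left(\frac{201}{26} - 4895\right) - \frac{10460823}{4399}} = \frac{1}{4241 \left(- \frac{127069}{26}\right) - \frac{10460823}{4399}} = \frac{1}{- \frac{538899629}{26} - \frac{10460823}{4399}} = \frac{1}{- \frac{2370891449369}{114374}} = - \frac{114374}{2370891449369}$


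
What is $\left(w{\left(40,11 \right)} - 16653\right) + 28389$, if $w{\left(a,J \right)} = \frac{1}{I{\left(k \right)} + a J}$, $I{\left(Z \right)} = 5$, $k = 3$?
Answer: $\frac{5222521}{445} \approx 11736.0$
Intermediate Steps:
$w{\left(a,J \right)} = \frac{1}{5 + J a}$ ($w{\left(a,J \right)} = \frac{1}{5 + a J} = \frac{1}{5 + J a}$)
$\left(w{\left(40,11 \right)} - 16653\right) + 28389 = \left(\frac{1}{5 + 11 \cdot 40} - 16653\right) + 28389 = \left(\frac{1}{5 + 440} - 16653\right) + 28389 = \left(\frac{1}{445} - 16653\right) + 28389 = - \frac{7410584}{445} + 28389 = \frac{5222521}{445}$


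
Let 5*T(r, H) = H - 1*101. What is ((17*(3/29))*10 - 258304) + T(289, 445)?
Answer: -37441554/145 ≈ -2.5822e+5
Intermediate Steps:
T(r, H) = -101/5 + H/5 (T(r, H) = (H - 1*101)/5 = (H - 101)/5 = (-101 + H)/5 = -101/5 + H/5)
((17*(3/29))*10 - 258304) + T(289, 445) = ((17*(3/29))*10 - 258304) + (-101/5 + (1/5)*445) = ((17*(3*(1/29)))*10 - 258304) + (-101/5 + 89) = ((17*(3/29))*10 - 258304) + 344/5 = ((51/29)*10 - 258304) + 344/5 = (510/29 - 258304) + 344/5 = -7490306/29 + 344/5 = -37441554/145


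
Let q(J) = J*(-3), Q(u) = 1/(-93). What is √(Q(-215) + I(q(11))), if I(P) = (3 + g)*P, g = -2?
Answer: I*√285510/93 ≈ 5.7455*I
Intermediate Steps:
Q(u) = -1/93
q(J) = -3*J
I(P) = P (I(P) = (3 - 2)*P = 1*P = P)
√(Q(-215) + I(q(11))) = √(-1/93 - 3*11) = √(-1/93 - 33) = √(-3070/93) = I*√285510/93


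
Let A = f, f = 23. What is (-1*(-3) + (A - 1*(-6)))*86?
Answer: 2752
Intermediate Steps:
A = 23
(-1*(-3) + (A - 1*(-6)))*86 = (-1*(-3) + (23 - 1*(-6)))*86 = (3 + (23 + 6))*86 = (3 + 29)*86 = 32*86 = 2752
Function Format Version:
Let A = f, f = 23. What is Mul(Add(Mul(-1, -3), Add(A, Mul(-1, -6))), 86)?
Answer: 2752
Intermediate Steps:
A = 23
Mul(Add(Mul(-1, -3), Add(A, Mul(-1, -6))), 86) = Mul(Add(Mul(-1, -3), Add(23, Mul(-1, -6))), 86) = Mul(Add(3, Add(23, 6)), 86) = Mul(Add(3, 29), 86) = Mul(32, 86) = 2752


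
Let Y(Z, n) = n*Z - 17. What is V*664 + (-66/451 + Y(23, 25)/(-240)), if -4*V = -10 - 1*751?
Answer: 207170587/1640 ≈ 1.2632e+5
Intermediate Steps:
Y(Z, n) = -17 + Z*n (Y(Z, n) = Z*n - 17 = -17 + Z*n)
V = 761/4 (V = -(-10 - 1*751)/4 = -(-10 - 751)/4 = -1/4*(-761) = 761/4 ≈ 190.25)
V*664 + (-66/451 + Y(23, 25)/(-240)) = (761/4)*664 + (-66/451 + (-17 + 23*25)/(-240)) = 126326 + (-66*1/451 + (-17 + 575)*(-1/240)) = 126326 + (-6/41 + 558*(-1/240)) = 126326 + (-6/41 - 93/40) = 126326 - 4053/1640 = 207170587/1640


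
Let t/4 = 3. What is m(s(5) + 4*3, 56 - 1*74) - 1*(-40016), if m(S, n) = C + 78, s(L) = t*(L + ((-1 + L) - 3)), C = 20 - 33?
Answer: 40081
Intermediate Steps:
t = 12 (t = 4*3 = 12)
C = -13
s(L) = -48 + 24*L (s(L) = 12*(L + ((-1 + L) - 3)) = 12*(L + (-4 + L)) = 12*(-4 + 2*L) = -48 + 24*L)
m(S, n) = 65 (m(S, n) = -13 + 78 = 65)
m(s(5) + 4*3, 56 - 1*74) - 1*(-40016) = 65 - 1*(-40016) = 65 + 40016 = 40081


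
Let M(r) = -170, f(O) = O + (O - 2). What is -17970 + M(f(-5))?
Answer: -18140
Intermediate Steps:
f(O) = -2 + 2*O (f(O) = O + (-2 + O) = -2 + 2*O)
-17970 + M(f(-5)) = -17970 - 170 = -18140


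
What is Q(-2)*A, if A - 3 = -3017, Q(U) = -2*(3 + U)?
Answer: 6028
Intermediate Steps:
Q(U) = -6 - 2*U
A = -3014 (A = 3 - 3017 = -3014)
Q(-2)*A = (-6 - 2*(-2))*(-3014) = (-6 + 4)*(-3014) = -2*(-3014) = 6028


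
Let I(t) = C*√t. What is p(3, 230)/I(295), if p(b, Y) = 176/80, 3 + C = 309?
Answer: 11*√295/451350 ≈ 0.00041859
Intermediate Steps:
C = 306 (C = -3 + 309 = 306)
p(b, Y) = 11/5 (p(b, Y) = 176*(1/80) = 11/5)
I(t) = 306*√t
p(3, 230)/I(295) = 11/(5*((306*√295))) = 11*(√295/90270)/5 = 11*√295/451350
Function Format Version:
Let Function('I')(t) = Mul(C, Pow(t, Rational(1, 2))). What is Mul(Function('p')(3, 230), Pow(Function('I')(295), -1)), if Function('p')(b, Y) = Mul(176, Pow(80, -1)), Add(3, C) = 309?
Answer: Mul(Rational(11, 451350), Pow(295, Rational(1, 2))) ≈ 0.00041859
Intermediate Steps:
C = 306 (C = Add(-3, 309) = 306)
Function('p')(b, Y) = Rational(11, 5) (Function('p')(b, Y) = Mul(176, Rational(1, 80)) = Rational(11, 5))
Function('I')(t) = Mul(306, Pow(t, Rational(1, 2)))
Mul(Function('p')(3, 230), Pow(Function('I')(295), -1)) = Mul(Rational(11, 5), Pow(Mul(306, Pow(295, Rational(1, 2))), -1)) = Mul(Rational(11, 5), Mul(Rational(1, 90270), Pow(295, Rational(1, 2)))) = Mul(Rational(11, 451350), Pow(295, Rational(1, 2)))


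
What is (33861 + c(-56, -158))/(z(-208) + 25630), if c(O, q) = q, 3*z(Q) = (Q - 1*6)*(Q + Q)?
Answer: 101109/165914 ≈ 0.60941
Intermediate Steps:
z(Q) = 2*Q*(-6 + Q)/3 (z(Q) = ((Q - 1*6)*(Q + Q))/3 = ((Q - 6)*(2*Q))/3 = ((-6 + Q)*(2*Q))/3 = (2*Q*(-6 + Q))/3 = 2*Q*(-6 + Q)/3)
(33861 + c(-56, -158))/(z(-208) + 25630) = (33861 - 158)/((⅔)*(-208)*(-6 - 208) + 25630) = 33703/((⅔)*(-208)*(-214) + 25630) = 33703/(89024/3 + 25630) = 33703/(165914/3) = 33703*(3/165914) = 101109/165914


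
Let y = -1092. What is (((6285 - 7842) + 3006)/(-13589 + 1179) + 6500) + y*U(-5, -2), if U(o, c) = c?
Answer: 107766991/12410 ≈ 8683.9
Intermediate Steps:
(((6285 - 7842) + 3006)/(-13589 + 1179) + 6500) + y*U(-5, -2) = (((6285 - 7842) + 3006)/(-13589 + 1179) + 6500) - 1092*(-2) = ((-1557 + 3006)/(-12410) + 6500) + 2184 = (1449*(-1/12410) + 6500) + 2184 = (-1449/12410 + 6500) + 2184 = 80663551/12410 + 2184 = 107766991/12410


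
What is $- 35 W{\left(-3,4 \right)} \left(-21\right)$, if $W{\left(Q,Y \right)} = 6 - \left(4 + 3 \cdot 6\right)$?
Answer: $-11760$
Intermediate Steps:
$W{\left(Q,Y \right)} = -16$ ($W{\left(Q,Y \right)} = 6 - \left(4 + 18\right) = 6 - 22 = -16$)
$- 35 W{\left(-3,4 \right)} \left(-21\right) = \left(-35\right) \left(-16\right) \left(-21\right) = 560 \left(-21\right) = -11760$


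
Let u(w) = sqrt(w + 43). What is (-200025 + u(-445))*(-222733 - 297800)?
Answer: 104119613325 - 520533*I*sqrt(402) ≈ 1.0412e+11 - 1.0437e+7*I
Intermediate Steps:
u(w) = sqrt(43 + w)
(-200025 + u(-445))*(-222733 - 297800) = (-200025 + sqrt(43 - 445))*(-222733 - 297800) = (-200025 + sqrt(-402))*(-520533) = (-200025 + I*sqrt(402))*(-520533) = 104119613325 - 520533*I*sqrt(402)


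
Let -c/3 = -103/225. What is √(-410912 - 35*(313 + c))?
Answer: I*√94930890/15 ≈ 649.55*I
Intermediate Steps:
c = 103/75 (c = -(-309)/225 = -3*(-103/225) = 103/75 ≈ 1.3733)
√(-410912 - 35*(313 + c)) = √(-410912 - 35*(313 + 103/75)) = √(-410912 - 35*23578/75) = √(-410912 - 165046/15) = √(-6328726/15) = I*√94930890/15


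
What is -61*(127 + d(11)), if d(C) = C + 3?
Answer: -8601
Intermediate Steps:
d(C) = 3 + C
-61*(127 + d(11)) = -61*(127 + (3 + 11)) = -61*(127 + 14) = -61*141 = -8601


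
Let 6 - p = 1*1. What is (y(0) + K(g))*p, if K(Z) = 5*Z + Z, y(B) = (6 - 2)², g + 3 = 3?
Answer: 80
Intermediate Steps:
g = 0 (g = -3 + 3 = 0)
y(B) = 16 (y(B) = 4² = 16)
p = 5 (p = 6 - 1 = 5)
K(Z) = 6*Z
(y(0) + K(g))*p = (16 + 6*0)*5 = (16 + 0)*5 = 16*5 = 80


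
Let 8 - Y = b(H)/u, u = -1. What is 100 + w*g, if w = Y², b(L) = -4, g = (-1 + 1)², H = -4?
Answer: 100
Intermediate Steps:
g = 0 (g = 0² = 0)
Y = 4 (Y = 8 - (-4)/(-1) = 8 - (-4)*(-1) = 8 - 1*4 = 8 - 4 = 4)
w = 16 (w = 4² = 16)
100 + w*g = 100 + 16*0 = 100 + 0 = 100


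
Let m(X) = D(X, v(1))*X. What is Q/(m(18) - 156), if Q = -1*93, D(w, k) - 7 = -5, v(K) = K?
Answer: 31/40 ≈ 0.77500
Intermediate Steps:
D(w, k) = 2 (D(w, k) = 7 - 5 = 2)
Q = -93
m(X) = 2*X
Q/(m(18) - 156) = -93/(2*18 - 156) = -93/(36 - 156) = -93/(-120) = -93*(-1/120) = 31/40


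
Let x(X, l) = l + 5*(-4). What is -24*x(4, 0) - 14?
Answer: 466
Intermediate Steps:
x(X, l) = -20 + l (x(X, l) = l - 20 = -20 + l)
-24*x(4, 0) - 14 = -24*(-20 + 0) - 14 = -24*(-20) - 14 = 480 - 14 = 466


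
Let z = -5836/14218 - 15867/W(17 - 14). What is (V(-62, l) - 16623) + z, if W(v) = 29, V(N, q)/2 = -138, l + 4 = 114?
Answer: -3596797864/206161 ≈ -17447.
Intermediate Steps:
l = 110 (l = -4 + 114 = 110)
V(N, q) = -276 (V(N, q) = 2*(-138) = -276)
z = -112883125/206161 (z = -5836/14218 - 15867/29 = -5836*1/14218 - 15867*1/29 = -2918/7109 - 15867/29 = -112883125/206161 ≈ -547.55)
(V(-62, l) - 16623) + z = (-276 - 16623) - 112883125/206161 = -16899 - 112883125/206161 = -3596797864/206161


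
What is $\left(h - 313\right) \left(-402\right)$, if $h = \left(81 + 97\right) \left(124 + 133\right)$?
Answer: $-18264066$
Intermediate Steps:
$h = 45746$ ($h = 178 \cdot 257 = 45746$)
$\left(h - 313\right) \left(-402\right) = \left(45746 - 313\right) \left(-402\right) = 45433 \left(-402\right) = -18264066$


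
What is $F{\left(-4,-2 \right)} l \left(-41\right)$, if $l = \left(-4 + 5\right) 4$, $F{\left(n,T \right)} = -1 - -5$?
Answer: $-656$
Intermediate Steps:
$F{\left(n,T \right)} = 4$ ($F{\left(n,T \right)} = -1 + 5 = 4$)
$l = 4$ ($l = 1 \cdot 4 = 4$)
$F{\left(-4,-2 \right)} l \left(-41\right) = 4 \cdot 4 \left(-41\right) = 16 \left(-41\right) = -656$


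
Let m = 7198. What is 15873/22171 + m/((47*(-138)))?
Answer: -28317290/71900553 ≈ -0.39384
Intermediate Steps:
15873/22171 + m/((47*(-138))) = 15873/22171 + 7198/((47*(-138))) = 15873*(1/22171) + 7198/(-6486) = 15873/22171 + 7198*(-1/6486) = 15873/22171 - 3599/3243 = -28317290/71900553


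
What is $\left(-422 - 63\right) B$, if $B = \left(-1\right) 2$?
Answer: $970$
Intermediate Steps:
$B = -2$
$\left(-422 - 63\right) B = \left(-422 - 63\right) \left(-2\right) = \left(-485\right) \left(-2\right) = 970$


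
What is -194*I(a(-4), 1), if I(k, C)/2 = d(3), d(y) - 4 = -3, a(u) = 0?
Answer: -388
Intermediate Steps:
d(y) = 1 (d(y) = 4 - 3 = 1)
I(k, C) = 2 (I(k, C) = 2*1 = 2)
-194*I(a(-4), 1) = -194*2 = -388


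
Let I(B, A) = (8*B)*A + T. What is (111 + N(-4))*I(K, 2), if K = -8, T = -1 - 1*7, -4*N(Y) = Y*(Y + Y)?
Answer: -14008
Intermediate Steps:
N(Y) = -Y**2/2 (N(Y) = -Y*(Y + Y)/4 = -Y*2*Y/4 = -Y**2/2)
T = -8 (T = -1 - 7 = -8)
I(B, A) = -8 + 8*A*B (I(B, A) = (8*B)*A - 8 = 8*A*B - 8 = -8 + 8*A*B)
(111 + N(-4))*I(K, 2) = (111 - 1/2*(-4)**2)*(-8 + 8*2*(-8)) = (111 - 1/2*16)*(-8 - 128) = (111 - 8)*(-136) = 103*(-136) = -14008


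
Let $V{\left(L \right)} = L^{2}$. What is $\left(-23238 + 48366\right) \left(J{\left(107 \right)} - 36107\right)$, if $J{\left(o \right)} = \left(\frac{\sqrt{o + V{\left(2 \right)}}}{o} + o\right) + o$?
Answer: $-901919304 + \frac{25128 \sqrt{111}}{107} \approx -9.0192 \cdot 10^{8}$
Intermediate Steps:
$J{\left(o \right)} = 2 o + \frac{\sqrt{4 + o}}{o}$ ($J{\left(o \right)} = \left(\frac{\sqrt{o + 2^{2}}}{o} + o\right) + o = \left(\frac{\sqrt{o + 4}}{o} + o\right) + o = \left(\frac{\sqrt{4 + o}}{o} + o\right) + o = \left(o + \frac{\sqrt{4 + o}}{o}\right) + o = 2 o + \frac{\sqrt{4 + o}}{o}$)
$\left(-23238 + 48366\right) \left(J{\left(107 \right)} - 36107\right) = \left(-23238 + 48366\right) \left(\left(2 \cdot 107 + \frac{\sqrt{4 + 107}}{107}\right) - 36107\right) = 25128 \left(\left(214 + \frac{\sqrt{111}}{107}\right) - 36107\right) = 25128 \left(-35893 + \frac{\sqrt{111}}{107}\right) = -901919304 + \frac{25128 \sqrt{111}}{107}$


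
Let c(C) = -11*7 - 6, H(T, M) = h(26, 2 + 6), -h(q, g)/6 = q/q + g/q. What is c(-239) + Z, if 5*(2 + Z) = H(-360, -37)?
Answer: -5627/65 ≈ -86.569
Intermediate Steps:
h(q, g) = -6 - 6*g/q (h(q, g) = -6*(q/q + g/q) = -6*(1 + g/q) = -6 - 6*g/q)
H(T, M) = -102/13 (H(T, M) = -6 - 6*(2 + 6)/26 = -6 - 6*8*1/26 = -6 - 24/13 = -102/13)
c(C) = -83 (c(C) = -77 - 6 = -83)
Z = -232/65 (Z = -2 + (⅕)*(-102/13) = -2 - 102/65 = -232/65 ≈ -3.5692)
c(-239) + Z = -83 - 232/65 = -5627/65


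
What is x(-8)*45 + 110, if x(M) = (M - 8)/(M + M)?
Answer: 155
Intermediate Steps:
x(M) = (-8 + M)/(2*M) (x(M) = (-8 + M)/((2*M)) = (-8 + M)*(1/(2*M)) = (-8 + M)/(2*M))
x(-8)*45 + 110 = ((½)*(-8 - 8)/(-8))*45 + 110 = ((½)*(-⅛)*(-16))*45 + 110 = 1*45 + 110 = 45 + 110 = 155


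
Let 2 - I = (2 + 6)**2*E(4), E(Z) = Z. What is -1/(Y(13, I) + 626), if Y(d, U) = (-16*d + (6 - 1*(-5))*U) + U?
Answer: 1/2630 ≈ 0.00038023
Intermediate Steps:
I = -254 (I = 2 - (2 + 6)**2*4 = 2 - 8**2*4 = 2 - 64*4 = 2 - 1*256 = 2 - 256 = -254)
Y(d, U) = -16*d + 12*U (Y(d, U) = (-16*d + (6 + 5)*U) + U = (-16*d + 11*U) + U = -16*d + 12*U)
-1/(Y(13, I) + 626) = -1/((-16*13 + 12*(-254)) + 626) = -1/((-208 - 3048) + 626) = -1/(-3256 + 626) = -1/(-2630) = -1*(-1/2630) = 1/2630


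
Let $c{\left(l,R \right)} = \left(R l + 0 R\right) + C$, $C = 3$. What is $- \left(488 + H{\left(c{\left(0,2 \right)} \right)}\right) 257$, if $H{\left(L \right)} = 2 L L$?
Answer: $-130042$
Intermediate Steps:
$c{\left(l,R \right)} = 3 + R l$ ($c{\left(l,R \right)} = \left(R l + 0 R\right) + 3 = \left(R l + 0\right) + 3 = R l + 3 = 3 + R l$)
$H{\left(L \right)} = 2 L^{2}$
$- \left(488 + H{\left(c{\left(0,2 \right)} \right)}\right) 257 = - \left(488 + 2 \left(3 + 2 \cdot 0\right)^{2}\right) 257 = - \left(488 + 2 \left(3 + 0\right)^{2}\right) 257 = - \left(488 + 2 \cdot 3^{2}\right) 257 = - \left(488 + 2 \cdot 9\right) 257 = - \left(488 + 18\right) 257 = - 506 \cdot 257 = \left(-1\right) 130042 = -130042$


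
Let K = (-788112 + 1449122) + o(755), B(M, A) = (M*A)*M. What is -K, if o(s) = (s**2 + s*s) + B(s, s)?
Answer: -432169935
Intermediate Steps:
B(M, A) = A*M**2 (B(M, A) = (A*M)*M = A*M**2)
o(s) = s**3 + 2*s**2 (o(s) = (s**2 + s*s) + s*s**2 = (s**2 + s**2) + s**3 = 2*s**2 + s**3 = s**3 + 2*s**2)
K = 432169935 (K = (-788112 + 1449122) + 755**2*(2 + 755) = 661010 + 570025*757 = 661010 + 431508925 = 432169935)
-K = -1*432169935 = -432169935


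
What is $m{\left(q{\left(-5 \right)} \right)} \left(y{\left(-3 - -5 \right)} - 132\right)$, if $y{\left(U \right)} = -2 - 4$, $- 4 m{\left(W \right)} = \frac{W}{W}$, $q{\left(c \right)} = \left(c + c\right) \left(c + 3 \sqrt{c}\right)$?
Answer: $\frac{69}{2} \approx 34.5$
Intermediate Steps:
$q{\left(c \right)} = 2 c \left(c + 3 \sqrt{c}\right)$
$m{\left(W \right)} = - \frac{1}{4}$ ($m{\left(W \right)} = - \frac{W \frac{1}{W}}{4} = \left(- \frac{1}{4}\right) 1 = - \frac{1}{4}$)
$y{\left(U \right)} = -6$ ($y{\left(U \right)} = -2 - 4 = -6$)
$m{\left(q{\left(-5 \right)} \right)} \left(y{\left(-3 - -5 \right)} - 132\right) = - \frac{-6 - 132}{4} = \left(- \frac{1}{4}\right) \left(-138\right) = \frac{69}{2}$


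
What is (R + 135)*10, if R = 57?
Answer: 1920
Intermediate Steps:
(R + 135)*10 = (57 + 135)*10 = 192*10 = 1920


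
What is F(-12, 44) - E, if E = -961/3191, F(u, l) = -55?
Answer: -174544/3191 ≈ -54.699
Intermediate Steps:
E = -961/3191 (E = -961*1/3191 = -961/3191 ≈ -0.30116)
F(-12, 44) - E = -55 - 1*(-961/3191) = -55 + 961/3191 = -174544/3191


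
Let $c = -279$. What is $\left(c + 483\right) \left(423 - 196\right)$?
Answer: $46308$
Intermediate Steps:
$\left(c + 483\right) \left(423 - 196\right) = \left(-279 + 483\right) \left(423 - 196\right) = 204 \cdot 227 = 46308$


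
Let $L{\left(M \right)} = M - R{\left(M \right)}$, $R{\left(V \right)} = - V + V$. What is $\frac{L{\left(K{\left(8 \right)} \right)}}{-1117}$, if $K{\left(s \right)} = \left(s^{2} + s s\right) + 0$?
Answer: $- \frac{128}{1117} \approx -0.11459$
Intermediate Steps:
$R{\left(V \right)} = 0$
$K{\left(s \right)} = 2 s^{2}$ ($K{\left(s \right)} = \left(s^{2} + s^{2}\right) + 0 = 2 s^{2} + 0 = 2 s^{2}$)
$L{\left(M \right)} = M$ ($L{\left(M \right)} = M - 0 = M + 0 = M$)
$\frac{L{\left(K{\left(8 \right)} \right)}}{-1117} = \frac{2 \cdot 8^{2}}{-1117} = 2 \cdot 64 \left(- \frac{1}{1117}\right) = 128 \left(- \frac{1}{1117}\right) = - \frac{128}{1117}$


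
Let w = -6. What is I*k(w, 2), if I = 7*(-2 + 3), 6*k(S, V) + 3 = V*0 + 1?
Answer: -7/3 ≈ -2.3333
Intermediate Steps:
k(S, V) = -⅓ (k(S, V) = -½ + (V*0 + 1)/6 = -½ + (0 + 1)/6 = -½ + (⅙)*1 = -½ + ⅙ = -⅓)
I = 7 (I = 7*1 = 7)
I*k(w, 2) = 7*(-⅓) = -7/3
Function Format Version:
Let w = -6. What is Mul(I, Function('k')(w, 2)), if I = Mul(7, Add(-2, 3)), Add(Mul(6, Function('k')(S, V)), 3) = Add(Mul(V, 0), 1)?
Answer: Rational(-7, 3) ≈ -2.3333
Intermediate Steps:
Function('k')(S, V) = Rational(-1, 3) (Function('k')(S, V) = Add(Rational(-1, 2), Mul(Rational(1, 6), Add(Mul(V, 0), 1))) = Add(Rational(-1, 2), Mul(Rational(1, 6), Add(0, 1))) = Add(Rational(-1, 2), Mul(Rational(1, 6), 1)) = Add(Rational(-1, 2), Rational(1, 6)) = Rational(-1, 3))
I = 7 (I = Mul(7, 1) = 7)
Mul(I, Function('k')(w, 2)) = Mul(7, Rational(-1, 3)) = Rational(-7, 3)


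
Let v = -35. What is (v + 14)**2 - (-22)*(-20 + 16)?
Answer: 353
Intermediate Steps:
(v + 14)**2 - (-22)*(-20 + 16) = (-35 + 14)**2 - (-22)*(-20 + 16) = (-21)**2 - (-22)*(-4) = 441 - 1*88 = 441 - 88 = 353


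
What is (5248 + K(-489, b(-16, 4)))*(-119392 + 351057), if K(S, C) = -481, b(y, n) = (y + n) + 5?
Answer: 1104347055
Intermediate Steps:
b(y, n) = 5 + n + y (b(y, n) = (n + y) + 5 = 5 + n + y)
(5248 + K(-489, b(-16, 4)))*(-119392 + 351057) = (5248 - 481)*(-119392 + 351057) = 4767*231665 = 1104347055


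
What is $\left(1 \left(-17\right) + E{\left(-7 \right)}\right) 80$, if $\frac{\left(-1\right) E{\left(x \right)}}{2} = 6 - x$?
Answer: $-3440$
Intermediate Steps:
$E{\left(x \right)} = -12 + 2 x$ ($E{\left(x \right)} = - 2 \left(6 - x\right) = -12 + 2 x$)
$\left(1 \left(-17\right) + E{\left(-7 \right)}\right) 80 = \left(1 \left(-17\right) + \left(-12 + 2 \left(-7\right)\right)\right) 80 = \left(-17 - 26\right) 80 = \left(-43\right) 80 = -3440$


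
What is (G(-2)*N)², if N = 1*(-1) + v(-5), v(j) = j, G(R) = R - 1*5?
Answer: 1764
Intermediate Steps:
G(R) = -5 + R (G(R) = R - 5 = -5 + R)
N = -6 (N = 1*(-1) - 5 = -1 - 5 = -6)
(G(-2)*N)² = ((-5 - 2)*(-6))² = (-7*(-6))² = 42² = 1764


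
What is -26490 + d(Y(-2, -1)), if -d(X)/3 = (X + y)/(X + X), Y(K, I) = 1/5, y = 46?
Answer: -53673/2 ≈ -26837.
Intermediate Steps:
Y(K, I) = 1/5
d(X) = -3*(46 + X)/(2*X) (d(X) = -3*(X + 46)/(X + X) = -3*(46 + X)/(2*X))
-26490 + d(Y(-2, -1)) = -26490 + (-3/2 - 69/1/5) = -26490 + (-3/2 - 69*5) = -26490 + (-3/2 - 345) = -26490 - 693/2 = -53673/2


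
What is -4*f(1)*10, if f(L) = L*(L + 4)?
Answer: -200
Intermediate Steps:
f(L) = L*(4 + L)
-4*f(1)*10 = -4*(4 + 1)*10 = -4*5*10 = -20*10 = -200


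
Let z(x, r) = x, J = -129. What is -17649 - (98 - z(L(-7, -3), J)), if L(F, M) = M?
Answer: -17750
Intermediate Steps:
-17649 - (98 - z(L(-7, -3), J)) = -17649 - (98 - 1*(-3)) = -17649 - (98 + 3) = -17649 - 1*101 = -17649 - 101 = -17750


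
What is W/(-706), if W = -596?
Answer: 298/353 ≈ 0.84419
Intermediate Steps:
W/(-706) = -596/(-706) = -596*(-1/706) = 298/353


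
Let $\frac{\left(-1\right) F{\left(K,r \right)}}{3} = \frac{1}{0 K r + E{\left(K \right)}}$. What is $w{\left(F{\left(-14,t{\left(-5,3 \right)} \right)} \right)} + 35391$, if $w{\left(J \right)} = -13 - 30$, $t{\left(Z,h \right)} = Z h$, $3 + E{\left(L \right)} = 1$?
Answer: $35348$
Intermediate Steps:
$E{\left(L \right)} = -2$ ($E{\left(L \right)} = -3 + 1 = -2$)
$F{\left(K,r \right)} = \frac{3}{2}$ ($F{\left(K,r \right)} = - \frac{3}{0 K r - 2} = - \frac{3}{0 r - 2} = - \frac{3}{0 - 2} = - \frac{3}{-2} = \left(-3\right) \left(- \frac{1}{2}\right) = \frac{3}{2}$)
$w{\left(J \right)} = -43$ ($w{\left(J \right)} = -13 - 30 = -43$)
$w{\left(F{\left(-14,t{\left(-5,3 \right)} \right)} \right)} + 35391 = -43 + 35391 = 35348$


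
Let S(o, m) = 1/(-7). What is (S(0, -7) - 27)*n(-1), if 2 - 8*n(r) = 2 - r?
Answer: 95/28 ≈ 3.3929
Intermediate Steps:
n(r) = r/8 (n(r) = ¼ - (2 - r)/8 = ¼ + (-¼ + r/8) = r/8)
S(o, m) = -⅐
(S(0, -7) - 27)*n(-1) = (-⅐ - 27)*((⅛)*(-1)) = -190/7*(-⅛) = 95/28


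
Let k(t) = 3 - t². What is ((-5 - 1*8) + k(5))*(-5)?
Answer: 175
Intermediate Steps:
((-5 - 1*8) + k(5))*(-5) = ((-5 - 1*8) + (3 - 1*5²))*(-5) = ((-5 - 8) + (3 - 1*25))*(-5) = (-13 + (3 - 25))*(-5) = (-13 - 22)*(-5) = -35*(-5) = 175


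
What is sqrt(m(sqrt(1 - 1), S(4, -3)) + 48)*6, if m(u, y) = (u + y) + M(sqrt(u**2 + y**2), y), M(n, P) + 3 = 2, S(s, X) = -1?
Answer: 6*sqrt(46) ≈ 40.694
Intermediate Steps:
M(n, P) = -1 (M(n, P) = -3 + 2 = -1)
m(u, y) = -1 + u + y (m(u, y) = (u + y) - 1 = -1 + u + y)
sqrt(m(sqrt(1 - 1), S(4, -3)) + 48)*6 = sqrt((-1 + sqrt(1 - 1) - 1) + 48)*6 = sqrt((-1 + sqrt(0) - 1) + 48)*6 = sqrt((-1 + 0 - 1) + 48)*6 = sqrt(-2 + 48)*6 = sqrt(46)*6 = 6*sqrt(46)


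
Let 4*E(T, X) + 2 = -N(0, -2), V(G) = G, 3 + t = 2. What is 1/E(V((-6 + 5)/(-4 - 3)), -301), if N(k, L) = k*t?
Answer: -2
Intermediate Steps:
t = -1 (t = -3 + 2 = -1)
N(k, L) = -k (N(k, L) = k*(-1) = -k)
E(T, X) = -1/2 (E(T, X) = -1/2 + (-(-1)*0)/4 = -1/2 + (-1*0)/4 = -1/2 + (1/4)*0 = -1/2 + 0 = -1/2)
1/E(V((-6 + 5)/(-4 - 3)), -301) = 1/(-1/2) = -2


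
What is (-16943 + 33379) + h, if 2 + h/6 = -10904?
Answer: -49000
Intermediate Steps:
h = -65436 (h = -12 + 6*(-10904) = -12 - 65424 = -65436)
(-16943 + 33379) + h = (-16943 + 33379) - 65436 = 16436 - 65436 = -49000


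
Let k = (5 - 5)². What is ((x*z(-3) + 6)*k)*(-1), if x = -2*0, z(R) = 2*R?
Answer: 0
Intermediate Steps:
x = 0
k = 0 (k = 0² = 0)
((x*z(-3) + 6)*k)*(-1) = ((0*(2*(-3)) + 6)*0)*(-1) = ((0*(-6) + 6)*0)*(-1) = ((0 + 6)*0)*(-1) = (6*0)*(-1) = 0*(-1) = 0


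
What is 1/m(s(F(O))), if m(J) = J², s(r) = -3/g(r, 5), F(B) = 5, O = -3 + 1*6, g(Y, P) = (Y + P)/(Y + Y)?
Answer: ⅑ ≈ 0.11111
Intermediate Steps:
g(Y, P) = (P + Y)/(2*Y) (g(Y, P) = (P + Y)/((2*Y)) = (P + Y)*(1/(2*Y)) = (P + Y)/(2*Y))
O = 3 (O = -3 + 6 = 3)
s(r) = -6*r/(5 + r) (s(r) = -3*2*r/(5 + r) = -6*r/(5 + r))
1/m(s(F(O))) = 1/((-6*5/(5 + 5))²) = 1/((-6*5/10)²) = 1/((-6*5*⅒)²) = 1/((-3)²) = 1/9 = ⅑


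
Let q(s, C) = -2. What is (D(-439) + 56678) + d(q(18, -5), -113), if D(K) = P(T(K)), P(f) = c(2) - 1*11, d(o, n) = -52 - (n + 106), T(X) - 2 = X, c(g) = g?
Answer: 56624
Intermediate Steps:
T(X) = 2 + X
d(o, n) = -158 - n (d(o, n) = -52 - (106 + n) = -52 + (-106 - n) = -158 - n)
P(f) = -9 (P(f) = 2 - 1*11 = 2 - 11 = -9)
D(K) = -9
(D(-439) + 56678) + d(q(18, -5), -113) = (-9 + 56678) + (-158 - 1*(-113)) = 56669 + (-158 + 113) = 56669 - 45 = 56624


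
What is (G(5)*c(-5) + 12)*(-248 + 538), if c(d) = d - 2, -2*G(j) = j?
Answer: 8555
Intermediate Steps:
G(j) = -j/2
c(d) = -2 + d
(G(5)*c(-5) + 12)*(-248 + 538) = ((-1/2*5)*(-2 - 5) + 12)*(-248 + 538) = (-5/2*(-7) + 12)*290 = (35/2 + 12)*290 = (59/2)*290 = 8555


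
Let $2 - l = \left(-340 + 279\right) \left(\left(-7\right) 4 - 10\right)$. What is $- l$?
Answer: $2316$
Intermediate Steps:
$l = -2316$ ($l = 2 - \left(-340 + 279\right) \left(\left(-7\right) 4 - 10\right) = 2 - - 61 \left(-28 - 10\right) = 2 - \left(-61\right) \left(-38\right) = 2 - 2318 = -2316$)
$- l = \left(-1\right) \left(-2316\right) = 2316$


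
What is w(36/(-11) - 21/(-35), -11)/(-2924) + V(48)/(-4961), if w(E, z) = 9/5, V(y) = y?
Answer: -746409/72529820 ≈ -0.010291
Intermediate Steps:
w(E, z) = 9/5 (w(E, z) = 9*(⅕) = 9/5)
w(36/(-11) - 21/(-35), -11)/(-2924) + V(48)/(-4961) = (9/5)/(-2924) + 48/(-4961) = (9/5)*(-1/2924) + 48*(-1/4961) = -9/14620 - 48/4961 = -746409/72529820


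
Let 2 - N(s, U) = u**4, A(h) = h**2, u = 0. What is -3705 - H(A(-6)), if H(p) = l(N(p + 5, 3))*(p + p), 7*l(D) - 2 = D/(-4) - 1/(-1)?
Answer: -26115/7 ≈ -3730.7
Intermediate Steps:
N(s, U) = 2 (N(s, U) = 2 - 1*0**4 = 2 - 1*0 = 2 + 0 = 2)
l(D) = 3/7 - D/28 (l(D) = 2/7 + (D/(-4) - 1/(-1))/7 = 2/7 + (D*(-1/4) - 1*(-1))/7 = 2/7 + (-D/4 + 1)/7 = 2/7 + (1 - D/4)/7 = 2/7 + (1/7 - D/28) = 3/7 - D/28)
H(p) = 5*p/7 (H(p) = (3/7 - 1/28*2)*(p + p) = (3/7 - 1/14)*(2*p) = 5*(2*p)/14 = 5*p/7)
-3705 - H(A(-6)) = -3705 - 5*(-6)**2/7 = -3705 - 5*36/7 = -3705 - 1*180/7 = -3705 - 180/7 = -26115/7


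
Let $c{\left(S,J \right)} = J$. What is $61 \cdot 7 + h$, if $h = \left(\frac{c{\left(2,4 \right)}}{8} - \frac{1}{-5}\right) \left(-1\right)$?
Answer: $\frac{4263}{10} \approx 426.3$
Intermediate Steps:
$h = - \frac{7}{10}$ ($h = \left(\frac{4}{8} - \frac{1}{-5}\right) \left(-1\right) = \left(4 \cdot \frac{1}{8} - - \frac{1}{5}\right) \left(-1\right) = \left(\frac{1}{2} + \frac{1}{5}\right) \left(-1\right) = \frac{7}{10} \left(-1\right) = - \frac{7}{10} \approx -0.7$)
$61 \cdot 7 + h = 61 \cdot 7 - \frac{7}{10} = 427 - \frac{7}{10} = \frac{4263}{10}$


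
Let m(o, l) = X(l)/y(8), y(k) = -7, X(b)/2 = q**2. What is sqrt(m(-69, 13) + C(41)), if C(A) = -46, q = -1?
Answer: 18*I*sqrt(7)/7 ≈ 6.8034*I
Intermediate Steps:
X(b) = 2 (X(b) = 2*(-1)**2 = 2*1 = 2)
m(o, l) = -2/7 (m(o, l) = 2/(-7) = 2*(-1/7) = -2/7)
sqrt(m(-69, 13) + C(41)) = sqrt(-2/7 - 46) = sqrt(-324/7) = 18*I*sqrt(7)/7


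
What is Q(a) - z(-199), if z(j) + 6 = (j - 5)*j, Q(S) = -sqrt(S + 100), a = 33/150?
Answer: -40590 - sqrt(10022)/10 ≈ -40600.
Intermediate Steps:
a = 11/50 (a = 33*(1/150) = 11/50 ≈ 0.22000)
Q(S) = -sqrt(100 + S)
z(j) = -6 + j*(-5 + j) (z(j) = -6 + (j - 5)*j = -6 + (-5 + j)*j = -6 + j*(-5 + j))
Q(a) - z(-199) = -sqrt(100 + 11/50) - (-6 + (-199)**2 - 5*(-199)) = -sqrt(5011/50) - (-6 + 39601 + 995) = -sqrt(10022)/10 - 1*40590 = -sqrt(10022)/10 - 40590 = -40590 - sqrt(10022)/10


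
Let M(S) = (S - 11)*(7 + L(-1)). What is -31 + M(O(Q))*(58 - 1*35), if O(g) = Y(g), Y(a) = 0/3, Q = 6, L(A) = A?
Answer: -1549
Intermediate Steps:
Y(a) = 0 (Y(a) = 0*(⅓) = 0)
O(g) = 0
M(S) = -66 + 6*S (M(S) = (S - 11)*(7 - 1) = (-11 + S)*6 = -66 + 6*S)
-31 + M(O(Q))*(58 - 1*35) = -31 + (-66 + 6*0)*(58 - 1*35) = -31 + (-66 + 0)*(58 - 35) = -31 - 66*23 = -31 - 1518 = -1549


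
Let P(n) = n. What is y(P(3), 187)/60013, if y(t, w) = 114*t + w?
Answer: 529/60013 ≈ 0.0088148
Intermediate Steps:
y(t, w) = w + 114*t
y(P(3), 187)/60013 = (187 + 114*3)/60013 = (187 + 342)*(1/60013) = 529*(1/60013) = 529/60013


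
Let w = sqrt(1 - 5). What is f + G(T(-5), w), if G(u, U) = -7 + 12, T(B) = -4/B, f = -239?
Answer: -234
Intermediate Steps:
w = 2*I (w = sqrt(-4) = 2*I ≈ 2.0*I)
G(u, U) = 5
f + G(T(-5), w) = -239 + 5 = -234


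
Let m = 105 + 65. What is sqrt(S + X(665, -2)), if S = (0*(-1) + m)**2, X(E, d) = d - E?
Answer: 3*sqrt(3137) ≈ 168.03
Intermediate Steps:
m = 170
S = 28900 (S = (0*(-1) + 170)**2 = (0 + 170)**2 = 170**2 = 28900)
sqrt(S + X(665, -2)) = sqrt(28900 + (-2 - 1*665)) = sqrt(28900 + (-2 - 665)) = sqrt(28900 - 667) = sqrt(28233) = 3*sqrt(3137)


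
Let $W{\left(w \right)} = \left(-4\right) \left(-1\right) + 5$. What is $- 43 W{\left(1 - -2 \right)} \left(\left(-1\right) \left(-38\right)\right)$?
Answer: $-14706$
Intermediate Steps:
$W{\left(w \right)} = 9$ ($W{\left(w \right)} = 4 + 5 = 9$)
$- 43 W{\left(1 - -2 \right)} \left(\left(-1\right) \left(-38\right)\right) = \left(-43\right) 9 \left(\left(-1\right) \left(-38\right)\right) = \left(-387\right) 38 = -14706$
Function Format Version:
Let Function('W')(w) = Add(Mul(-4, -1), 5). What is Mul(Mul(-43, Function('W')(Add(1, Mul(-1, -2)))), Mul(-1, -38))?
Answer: -14706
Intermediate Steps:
Function('W')(w) = 9 (Function('W')(w) = Add(4, 5) = 9)
Mul(Mul(-43, Function('W')(Add(1, Mul(-1, -2)))), Mul(-1, -38)) = Mul(Mul(-43, 9), Mul(-1, -38)) = Mul(-387, 38) = -14706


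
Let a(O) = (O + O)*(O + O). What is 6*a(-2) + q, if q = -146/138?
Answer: 6551/69 ≈ 94.942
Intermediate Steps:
q = -73/69 (q = -146*1/138 = -73/69 ≈ -1.0580)
a(O) = 4*O² (a(O) = (2*O)*(2*O) = 4*O²)
6*a(-2) + q = 6*(4*(-2)²) - 73/69 = 6*(4*4) - 73/69 = 6*16 - 73/69 = 96 - 73/69 = 6551/69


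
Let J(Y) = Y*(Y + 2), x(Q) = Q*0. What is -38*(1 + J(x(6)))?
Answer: -38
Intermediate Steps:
x(Q) = 0
J(Y) = Y*(2 + Y)
-38*(1 + J(x(6))) = -38*(1 + 0*(2 + 0)) = -38*(1 + 0*2) = -38*(1 + 0) = -38*1 = -38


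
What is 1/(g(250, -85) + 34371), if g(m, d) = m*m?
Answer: 1/96871 ≈ 1.0323e-5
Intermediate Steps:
g(m, d) = m**2
1/(g(250, -85) + 34371) = 1/(250**2 + 34371) = 1/(62500 + 34371) = 1/96871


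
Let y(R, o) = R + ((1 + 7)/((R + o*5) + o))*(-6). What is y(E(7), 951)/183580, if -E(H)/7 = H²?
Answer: -1839557/984539540 ≈ -0.0018684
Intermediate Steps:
E(H) = -7*H²
y(R, o) = R - 48/(R + 6*o) (y(R, o) = R + (8/((R + 5*o) + o))*(-6) = R + (8/(R + 6*o))*(-6) = R - 48/(R + 6*o))
y(E(7), 951)/183580 = ((-48 + (-7*7²)² + 6*(-7*7²)*951)/(-7*7² + 6*951))/183580 = ((-48 + (-7*49)² + 6*(-7*49)*951)/(-7*49 + 5706))*(1/183580) = ((-48 + (-343)² + 6*(-343)*951)/(-343 + 5706))*(1/183580) = ((-48 + 117649 - 1957158)/5363)*(1/183580) = ((1/5363)*(-1839557))*(1/183580) = -1839557/5363*1/183580 = -1839557/984539540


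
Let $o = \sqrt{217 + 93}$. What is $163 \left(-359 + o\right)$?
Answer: $-58517 + 163 \sqrt{310} \approx -55647.0$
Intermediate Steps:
$o = \sqrt{310} \approx 17.607$
$163 \left(-359 + o\right) = 163 \left(-359 + \sqrt{310}\right) = -58517 + 163 \sqrt{310}$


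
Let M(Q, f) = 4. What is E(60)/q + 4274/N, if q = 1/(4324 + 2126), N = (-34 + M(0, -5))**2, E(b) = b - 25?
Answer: 101589637/450 ≈ 2.2575e+5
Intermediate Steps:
E(b) = -25 + b
N = 900 (N = (-34 + 4)**2 = (-30)**2 = 900)
q = 1/6450 ≈ 0.00015504
E(60)/q + 4274/N = (-25 + 60)/(1/6450) + 4274/900 = 35*6450 + 4274*(1/900) = 225750 + 2137/450 = 101589637/450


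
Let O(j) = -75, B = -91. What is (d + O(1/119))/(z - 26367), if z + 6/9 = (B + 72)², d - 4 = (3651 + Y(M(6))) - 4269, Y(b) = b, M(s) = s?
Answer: 2049/78020 ≈ 0.026262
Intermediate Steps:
d = -608 (d = 4 + ((3651 + 6) - 4269) = 4 + (3657 - 4269) = 4 - 612 = -608)
z = 1081/3 (z = -⅔ + (-91 + 72)² = -⅔ + (-19)² = -⅔ + 361 = 1081/3 ≈ 360.33)
(d + O(1/119))/(z - 26367) = (-608 - 75)/(1081/3 - 26367) = -683/(-78020/3) = -683*(-3/78020) = 2049/78020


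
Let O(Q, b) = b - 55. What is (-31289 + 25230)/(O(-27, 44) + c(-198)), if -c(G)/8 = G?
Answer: -6059/1573 ≈ -3.8519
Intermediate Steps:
O(Q, b) = -55 + b
c(G) = -8*G
(-31289 + 25230)/(O(-27, 44) + c(-198)) = (-31289 + 25230)/((-55 + 44) - 8*(-198)) = -6059/(-11 + 1584) = -6059/1573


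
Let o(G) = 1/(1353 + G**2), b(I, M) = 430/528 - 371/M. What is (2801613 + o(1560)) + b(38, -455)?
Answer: 13006898566803439/4642643720 ≈ 2.8016e+6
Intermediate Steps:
b(I, M) = 215/264 - 371/M (b(I, M) = 430*(1/528) - 371/M = 215/264 - 371/M)
(2801613 + o(1560)) + b(38, -455) = (2801613 + 1/(1353 + 1560**2)) + (215/264 - 371/(-455)) = (2801613 + 1/(1353 + 2433600)) + (215/264 - 371*(-1/455)) = (2801613 + 1/2434953) + (215/264 + 53/65) = (2801613 + 1/2434953) + 27967/17160 = 6821795979190/2434953 + 27967/17160 = 13006898566803439/4642643720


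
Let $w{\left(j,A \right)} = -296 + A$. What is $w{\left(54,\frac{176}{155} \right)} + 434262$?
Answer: $\frac{67264906}{155} \approx 4.3397 \cdot 10^{5}$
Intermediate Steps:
$w{\left(54,\frac{176}{155} \right)} + 434262 = \left(-296 + \frac{176}{155}\right) + 434262 = - \frac{45704}{155} + 434262 = \frac{67264906}{155}$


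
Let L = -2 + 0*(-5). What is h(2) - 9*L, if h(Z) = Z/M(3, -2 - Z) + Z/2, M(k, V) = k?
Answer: 59/3 ≈ 19.667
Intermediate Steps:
L = -2 (L = -2 + 0 = -2)
h(Z) = 5*Z/6 (h(Z) = Z/3 + Z/2 = 5*Z/6)
h(2) - 9*L = (5/6)*2 - 9*(-2) = 5/3 + 18 = 59/3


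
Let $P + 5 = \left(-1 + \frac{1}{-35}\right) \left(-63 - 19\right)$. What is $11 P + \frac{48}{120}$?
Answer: $\frac{30561}{35} \approx 873.17$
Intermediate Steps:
$P = \frac{2777}{35}$ ($P = -5 + \left(-1 + \frac{1}{-35}\right) \left(-63 - 19\right) = -5 + \left(-1 - \frac{1}{35}\right) \left(-82\right) = -5 - - \frac{2952}{35} = -5 + \frac{2952}{35} = \frac{2777}{35} \approx 79.343$)
$11 P + \frac{48}{120} = 11 \cdot \frac{2777}{35} + \frac{48}{120} = \frac{30547}{35} + 48 \cdot \frac{1}{120} = \frac{30547}{35} + \frac{2}{5} = \frac{30561}{35}$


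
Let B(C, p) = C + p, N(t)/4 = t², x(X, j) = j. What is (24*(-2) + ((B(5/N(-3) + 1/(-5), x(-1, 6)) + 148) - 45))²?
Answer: 120318961/32400 ≈ 3713.5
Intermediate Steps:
N(t) = 4*t²
(24*(-2) + ((B(5/N(-3) + 1/(-5), x(-1, 6)) + 148) - 45))² = (24*(-2) + ((((5/((4*(-3)²)) + 1/(-5)) + 6) + 148) - 45))² = (-48 + ((((5/((4*9)) + 1*(-⅕)) + 6) + 148) - 45))² = (-48 + ((((5/36 - ⅕) + 6) + 148) - 45))² = (-48 + (((-11/180 + 6) + 148) - 45))² = (-48 + ((1069/180 + 148) - 45))² = (-48 + (27709/180 - 45))² = (-48 + 19609/180)² = (10969/180)² = 120318961/32400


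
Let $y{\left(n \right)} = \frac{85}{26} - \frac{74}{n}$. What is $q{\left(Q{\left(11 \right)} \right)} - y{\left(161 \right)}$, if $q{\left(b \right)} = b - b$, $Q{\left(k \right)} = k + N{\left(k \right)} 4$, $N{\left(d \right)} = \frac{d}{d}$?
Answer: $- \frac{11761}{4186} \approx -2.8096$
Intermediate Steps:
$N{\left(d \right)} = 1$
$y{\left(n \right)} = \frac{85}{26} - \frac{74}{n}$ ($y{\left(n \right)} = 85 \cdot \frac{1}{26} - \frac{74}{n} = \frac{85}{26} - \frac{74}{n}$)
$Q{\left(k \right)} = 4 + k$ ($Q{\left(k \right)} = k + 1 \cdot 4 = k + 4 = 4 + k$)
$q{\left(b \right)} = 0$
$q{\left(Q{\left(11 \right)} \right)} - y{\left(161 \right)} = 0 - \left(\frac{85}{26} - \frac{74}{161}\right) = 0 - \frac{11761}{4186} = - \frac{11761}{4186}$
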